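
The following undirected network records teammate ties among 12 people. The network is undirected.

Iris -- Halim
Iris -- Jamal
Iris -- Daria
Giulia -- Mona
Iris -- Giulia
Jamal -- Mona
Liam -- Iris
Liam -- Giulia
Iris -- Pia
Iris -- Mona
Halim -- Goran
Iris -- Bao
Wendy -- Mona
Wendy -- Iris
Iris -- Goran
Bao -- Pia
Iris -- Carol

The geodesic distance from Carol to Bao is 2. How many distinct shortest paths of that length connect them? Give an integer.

1

The shortest distance is 2, and the only length-2 path is Carol–Iris–Bao. So there is exactly 1 shortest path.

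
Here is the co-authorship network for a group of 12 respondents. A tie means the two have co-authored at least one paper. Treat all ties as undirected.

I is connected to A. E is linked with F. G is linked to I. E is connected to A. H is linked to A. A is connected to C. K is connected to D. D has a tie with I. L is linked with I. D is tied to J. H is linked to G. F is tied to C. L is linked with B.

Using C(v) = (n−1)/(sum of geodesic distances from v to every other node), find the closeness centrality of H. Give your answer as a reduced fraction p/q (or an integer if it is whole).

Distances from H: A:1, B:4, C:2, D:3, E:2, F:3, G:1, I:2, J:4, K:4, L:3. Sum = 29.
n = 12, so closeness = 11/29.

11/29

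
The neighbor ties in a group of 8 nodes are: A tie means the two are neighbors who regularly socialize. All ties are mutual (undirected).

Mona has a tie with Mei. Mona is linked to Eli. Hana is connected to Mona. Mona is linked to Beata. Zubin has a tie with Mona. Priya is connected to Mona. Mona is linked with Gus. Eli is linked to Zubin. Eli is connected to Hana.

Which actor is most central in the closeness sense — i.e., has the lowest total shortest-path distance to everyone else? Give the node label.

Mona

Farness (sum of distances to all others) for each node — Beata:13, Eli:11, Gus:13, Hana:12, Mei:13, Mona:7, Priya:13, Zubin:12.
The smallest farness is 7, for Mona, so Mona has the highest closeness.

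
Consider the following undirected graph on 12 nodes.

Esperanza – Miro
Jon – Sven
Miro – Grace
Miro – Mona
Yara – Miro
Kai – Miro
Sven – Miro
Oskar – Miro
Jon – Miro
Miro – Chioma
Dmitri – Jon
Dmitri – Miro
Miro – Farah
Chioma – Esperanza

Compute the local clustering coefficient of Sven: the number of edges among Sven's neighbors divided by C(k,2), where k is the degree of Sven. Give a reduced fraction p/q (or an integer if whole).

1

Sven's neighbors: Jon and Miro (k = 2).
Possible neighbor pairs: C(2,2) = 1. Edges among them: Jon–Miro → e = 1.
Clustering(Sven) = 1/1.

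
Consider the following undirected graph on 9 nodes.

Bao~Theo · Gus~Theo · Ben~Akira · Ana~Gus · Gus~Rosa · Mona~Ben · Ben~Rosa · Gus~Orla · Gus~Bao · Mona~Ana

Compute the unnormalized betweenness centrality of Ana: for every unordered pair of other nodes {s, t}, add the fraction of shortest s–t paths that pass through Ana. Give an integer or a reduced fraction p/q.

Pairs whose geodesics pass through Ana — Mona–Theo: 1; Mona–Bao: 1; Mona–Orla: 1; Mona–Gus: 1.
All other pairs contribute 0.
Summing the contributions gives betweenness(Ana) = 4.

4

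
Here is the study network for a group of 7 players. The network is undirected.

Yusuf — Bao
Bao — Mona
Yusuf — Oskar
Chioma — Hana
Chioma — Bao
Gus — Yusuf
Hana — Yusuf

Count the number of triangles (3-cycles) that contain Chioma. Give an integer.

Chioma's neighbors are Bao and Hana, but none of them are tied to each other, so no triangle contains Chioma.

0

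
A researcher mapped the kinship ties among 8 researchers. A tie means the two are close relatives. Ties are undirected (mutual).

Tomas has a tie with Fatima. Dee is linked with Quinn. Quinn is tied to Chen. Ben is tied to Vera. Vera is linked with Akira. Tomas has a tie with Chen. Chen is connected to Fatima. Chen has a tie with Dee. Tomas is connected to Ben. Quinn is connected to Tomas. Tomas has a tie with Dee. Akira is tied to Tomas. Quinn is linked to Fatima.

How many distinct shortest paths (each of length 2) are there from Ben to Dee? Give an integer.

The shortest distance is 2, and the only length-2 path is Ben–Tomas–Dee. So there is exactly 1 shortest path.

1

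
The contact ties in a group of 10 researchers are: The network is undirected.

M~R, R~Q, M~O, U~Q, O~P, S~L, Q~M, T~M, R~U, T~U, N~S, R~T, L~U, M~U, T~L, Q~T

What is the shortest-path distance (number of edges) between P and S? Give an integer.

One shortest route is P – O – M – U – L – S, which uses 5 edges, and at distance 4 from P we only reach {L}, which does not include S. So d(P,S) = 5.

5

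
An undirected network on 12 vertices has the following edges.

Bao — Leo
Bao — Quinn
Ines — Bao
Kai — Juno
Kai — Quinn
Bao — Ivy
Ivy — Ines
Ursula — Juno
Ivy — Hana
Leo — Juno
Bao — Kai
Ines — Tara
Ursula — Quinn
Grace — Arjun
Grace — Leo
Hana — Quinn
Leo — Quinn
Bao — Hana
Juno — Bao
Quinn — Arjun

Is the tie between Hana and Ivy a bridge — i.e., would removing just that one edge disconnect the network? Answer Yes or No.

No

Even without that edge, Hana still reaches Ivy via Hana – Bao – Ivy, so the network stays connected. Not a bridge.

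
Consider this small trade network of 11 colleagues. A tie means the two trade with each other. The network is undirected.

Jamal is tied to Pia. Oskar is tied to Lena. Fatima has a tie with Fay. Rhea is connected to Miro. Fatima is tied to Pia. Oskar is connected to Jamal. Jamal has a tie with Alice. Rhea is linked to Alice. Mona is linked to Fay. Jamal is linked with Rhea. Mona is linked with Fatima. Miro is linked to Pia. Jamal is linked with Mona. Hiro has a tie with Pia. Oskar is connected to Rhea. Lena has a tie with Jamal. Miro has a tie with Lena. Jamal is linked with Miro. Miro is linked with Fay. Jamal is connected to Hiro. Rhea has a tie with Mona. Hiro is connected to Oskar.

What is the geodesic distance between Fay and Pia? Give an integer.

One shortest route is Fay – Fatima – Pia, which uses 2 edges, and Fay and Pia are not directly tied, so nothing shorter exists. So d(Fay,Pia) = 2.

2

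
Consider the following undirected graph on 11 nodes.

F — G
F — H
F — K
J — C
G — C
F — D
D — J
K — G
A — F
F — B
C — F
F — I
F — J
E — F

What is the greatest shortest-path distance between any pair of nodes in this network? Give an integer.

Eccentricity of each node (its greatest distance to any other): A:2, B:2, C:2, D:2, E:2, F:1, G:2, H:2, I:2, J:2, K:2.
The maximum eccentricity is 2, realized for instance by the pair A–E via A – F – E. So the diameter is 2.

2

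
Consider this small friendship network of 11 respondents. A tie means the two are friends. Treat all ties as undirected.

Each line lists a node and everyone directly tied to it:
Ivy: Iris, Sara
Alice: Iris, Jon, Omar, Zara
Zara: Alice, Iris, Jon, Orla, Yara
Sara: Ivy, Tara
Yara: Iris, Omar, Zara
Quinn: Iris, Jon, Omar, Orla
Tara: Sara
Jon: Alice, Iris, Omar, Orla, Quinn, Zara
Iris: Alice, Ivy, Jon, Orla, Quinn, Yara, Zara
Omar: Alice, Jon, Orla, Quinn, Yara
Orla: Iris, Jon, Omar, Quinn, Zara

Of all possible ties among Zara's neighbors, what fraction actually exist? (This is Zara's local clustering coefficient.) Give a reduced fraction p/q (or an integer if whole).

Zara's neighbors: Alice, Iris, Jon, Orla, and Yara (k = 5).
Possible neighbor pairs: C(5,2) = 10. Edges among them: Alice–Iris, Alice–Jon, Iris–Jon, Iris–Orla, Iris–Yara, Jon–Orla → e = 6.
Clustering(Zara) = 6/10 = 3/5.

3/5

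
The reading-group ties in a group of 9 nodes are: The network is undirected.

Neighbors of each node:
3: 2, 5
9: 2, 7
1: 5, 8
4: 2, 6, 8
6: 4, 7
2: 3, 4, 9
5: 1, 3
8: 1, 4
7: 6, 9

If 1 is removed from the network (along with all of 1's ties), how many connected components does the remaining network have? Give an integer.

1's neighbors (5 and 8) remain reachable from one another through other ties, so the rest of the network stays in one piece.

1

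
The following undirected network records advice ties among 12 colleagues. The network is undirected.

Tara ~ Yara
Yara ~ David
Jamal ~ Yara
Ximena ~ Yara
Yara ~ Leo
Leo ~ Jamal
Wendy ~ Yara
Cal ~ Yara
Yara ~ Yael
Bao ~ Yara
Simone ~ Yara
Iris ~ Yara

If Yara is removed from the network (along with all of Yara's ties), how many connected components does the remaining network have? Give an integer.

Without Yara, the remaining ties split the others into: {Cal}; {Bao}; {Simone}; {Iris}; {Yael}; {Jamal, Leo}; {David}; {Ximena}; {Wendy}; {Tara}.
That's 10 separate components.

10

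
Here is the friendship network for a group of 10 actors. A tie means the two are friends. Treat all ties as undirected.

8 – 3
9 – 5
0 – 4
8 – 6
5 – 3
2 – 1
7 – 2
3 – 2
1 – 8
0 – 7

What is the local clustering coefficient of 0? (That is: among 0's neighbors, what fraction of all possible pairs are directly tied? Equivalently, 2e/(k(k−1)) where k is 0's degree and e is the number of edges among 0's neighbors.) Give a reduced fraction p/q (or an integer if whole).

0

0's neighbors: 4 and 7 (k = 2).
Possible neighbor pairs: C(2,2) = 1. Edges among them: none → e = 0.
Clustering(0) = 0/1.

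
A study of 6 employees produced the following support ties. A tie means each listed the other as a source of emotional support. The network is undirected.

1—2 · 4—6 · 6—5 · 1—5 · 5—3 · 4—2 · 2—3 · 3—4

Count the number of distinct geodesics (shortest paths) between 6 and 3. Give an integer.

2

The shortest distance is 2. The length-2 paths are: 6–4–3; 6–5–3.
That gives 2 distinct shortest paths.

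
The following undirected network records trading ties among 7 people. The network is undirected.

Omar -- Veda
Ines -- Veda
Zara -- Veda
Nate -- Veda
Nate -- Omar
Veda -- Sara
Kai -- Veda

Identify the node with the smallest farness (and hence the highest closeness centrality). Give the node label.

Farness (sum of distances to all others) for each node — Ines:11, Kai:11, Nate:10, Omar:10, Sara:11, Veda:6, Zara:11.
The smallest farness is 6, for Veda, so Veda has the highest closeness.

Veda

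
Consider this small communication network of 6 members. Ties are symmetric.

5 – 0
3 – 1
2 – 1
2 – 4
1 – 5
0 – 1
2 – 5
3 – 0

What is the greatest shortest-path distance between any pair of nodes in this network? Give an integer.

3

Eccentricity of each node (its greatest distance to any other): 0:3, 1:2, 2:2, 3:3, 4:3, 5:2.
The maximum eccentricity is 3, realized for instance by the pair 0–4 via 0 – 1 – 2 – 4. So the diameter is 3.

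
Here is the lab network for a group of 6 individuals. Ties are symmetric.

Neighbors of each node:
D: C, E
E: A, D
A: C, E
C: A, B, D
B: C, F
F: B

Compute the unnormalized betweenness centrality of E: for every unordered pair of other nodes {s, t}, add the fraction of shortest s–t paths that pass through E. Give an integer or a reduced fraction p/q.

Pairs whose geodesics pass through E — A–D: 1/2.
All other pairs contribute 0.
Summing the contributions gives betweenness(E) = 1/2.

1/2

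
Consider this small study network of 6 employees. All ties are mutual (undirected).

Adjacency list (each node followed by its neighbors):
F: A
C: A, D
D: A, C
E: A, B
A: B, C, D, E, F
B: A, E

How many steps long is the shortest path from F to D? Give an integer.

One shortest route is F – A – D, which uses 2 edges, and F and D are not directly tied, so nothing shorter exists. So d(F,D) = 2.

2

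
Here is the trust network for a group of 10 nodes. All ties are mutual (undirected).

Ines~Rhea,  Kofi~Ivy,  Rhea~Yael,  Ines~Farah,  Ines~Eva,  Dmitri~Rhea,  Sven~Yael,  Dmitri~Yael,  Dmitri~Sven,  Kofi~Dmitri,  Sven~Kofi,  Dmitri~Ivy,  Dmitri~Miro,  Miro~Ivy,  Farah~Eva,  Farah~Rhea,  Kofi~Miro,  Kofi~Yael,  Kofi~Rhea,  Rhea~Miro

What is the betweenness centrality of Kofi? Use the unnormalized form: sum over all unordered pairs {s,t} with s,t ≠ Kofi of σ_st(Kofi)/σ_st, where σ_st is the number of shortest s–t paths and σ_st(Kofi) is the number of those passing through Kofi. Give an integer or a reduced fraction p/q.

9/2

Pairs whose geodesics pass through Kofi — Rhea–Sven: 1/3; Rhea–Ivy: 1/3; Miro–Sven: 1/2; Miro–Yael: 1/3; Sven–Ivy: 1/2; Sven–Eva: 2/6; Sven–Ines: 1/3; Sven–Farah: 1/3; Yael–Ivy: 1/2; Ivy–Eva: 2/6; Ivy–Ines: 1/3; Ivy–Farah: 1/3.
All other pairs contribute 0.
Summing the contributions gives betweenness(Kofi) = 9/2.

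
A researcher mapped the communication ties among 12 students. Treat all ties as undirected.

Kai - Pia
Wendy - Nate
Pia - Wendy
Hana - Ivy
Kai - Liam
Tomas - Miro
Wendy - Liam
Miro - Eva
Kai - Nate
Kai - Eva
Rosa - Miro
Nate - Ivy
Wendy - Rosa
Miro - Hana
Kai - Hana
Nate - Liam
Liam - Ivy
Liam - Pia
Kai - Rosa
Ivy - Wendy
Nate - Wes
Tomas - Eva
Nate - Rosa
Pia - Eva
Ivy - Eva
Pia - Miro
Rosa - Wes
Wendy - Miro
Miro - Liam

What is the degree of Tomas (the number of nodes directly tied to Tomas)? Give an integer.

2

Tomas is directly tied to Eva and Miro. That is 2 neighbors, so the degree of Tomas is 2.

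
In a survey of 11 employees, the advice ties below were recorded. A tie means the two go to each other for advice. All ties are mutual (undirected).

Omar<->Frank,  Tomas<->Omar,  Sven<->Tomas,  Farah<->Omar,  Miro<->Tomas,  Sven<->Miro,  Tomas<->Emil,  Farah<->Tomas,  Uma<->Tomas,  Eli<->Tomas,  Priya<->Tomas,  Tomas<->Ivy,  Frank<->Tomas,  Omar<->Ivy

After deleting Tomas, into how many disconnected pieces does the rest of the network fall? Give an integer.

6

Without Tomas, the remaining ties split the others into: {Emil}; {Priya}; {Farah, Frank, Ivy, Omar}; {Miro, Sven}; {Uma}; {Eli}.
That's 6 separate components.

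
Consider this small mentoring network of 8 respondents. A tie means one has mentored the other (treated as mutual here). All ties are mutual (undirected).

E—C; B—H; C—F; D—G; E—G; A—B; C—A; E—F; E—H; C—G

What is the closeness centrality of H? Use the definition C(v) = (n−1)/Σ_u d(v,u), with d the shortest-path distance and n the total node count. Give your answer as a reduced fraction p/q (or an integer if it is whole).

7/13

Distances from H: A:2, B:1, C:2, D:3, E:1, F:2, G:2. Sum = 13.
n = 8, so closeness = 7/13.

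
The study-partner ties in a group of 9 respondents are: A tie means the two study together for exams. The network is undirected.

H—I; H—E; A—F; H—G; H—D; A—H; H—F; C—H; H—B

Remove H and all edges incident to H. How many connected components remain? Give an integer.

Without H, the remaining ties split the others into: {E}; {A, F}; {D}; {B}; {G}; {I}; {C}.
That's 7 separate components.

7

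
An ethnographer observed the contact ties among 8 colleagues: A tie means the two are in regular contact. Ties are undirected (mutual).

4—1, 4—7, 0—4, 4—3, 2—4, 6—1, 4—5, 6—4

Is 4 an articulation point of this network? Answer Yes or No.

Removing 4 leaves {3} with no path to {0}, so the network splits into 6 components. 4 is a cut vertex.

Yes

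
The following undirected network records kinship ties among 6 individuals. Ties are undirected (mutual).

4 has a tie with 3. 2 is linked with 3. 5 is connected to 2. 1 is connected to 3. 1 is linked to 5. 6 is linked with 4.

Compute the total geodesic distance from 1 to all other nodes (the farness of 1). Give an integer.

Distances from 1: 2:2, 3:1, 4:2, 5:1, 6:3.
Sum = 2 + 1 + 2 + 1 + 3 = 9.

9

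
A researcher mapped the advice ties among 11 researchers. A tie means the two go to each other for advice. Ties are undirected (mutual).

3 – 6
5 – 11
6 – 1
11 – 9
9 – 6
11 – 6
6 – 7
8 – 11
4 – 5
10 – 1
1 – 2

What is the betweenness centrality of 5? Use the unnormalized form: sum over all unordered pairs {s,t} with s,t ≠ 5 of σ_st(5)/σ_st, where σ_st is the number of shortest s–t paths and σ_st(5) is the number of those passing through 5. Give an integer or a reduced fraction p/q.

Pairs whose geodesics pass through 5 — 4–8: 1; 4–3: 1; 4–1: 1; 4–2: 1; 4–10: 1; 4–6: 1; 4–7: 1; 4–11: 1; 4–9: 1.
All other pairs contribute 0.
Summing the contributions gives betweenness(5) = 9.

9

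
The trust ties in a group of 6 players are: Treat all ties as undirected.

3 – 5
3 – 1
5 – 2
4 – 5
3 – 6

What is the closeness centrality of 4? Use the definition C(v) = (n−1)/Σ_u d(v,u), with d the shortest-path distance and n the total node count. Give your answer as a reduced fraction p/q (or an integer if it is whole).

Distances from 4: 1:3, 2:2, 3:2, 5:1, 6:3. Sum = 11.
n = 6, so closeness = 5/11.

5/11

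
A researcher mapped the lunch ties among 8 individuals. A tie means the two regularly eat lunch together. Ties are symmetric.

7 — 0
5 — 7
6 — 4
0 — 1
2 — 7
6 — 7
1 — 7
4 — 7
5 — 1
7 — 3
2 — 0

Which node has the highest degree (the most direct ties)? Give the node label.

7

Degrees — 0:3, 1:3, 2:2, 3:1, 4:2, 5:2, 6:2, 7:7.
The maximum is 7, attained only by 7.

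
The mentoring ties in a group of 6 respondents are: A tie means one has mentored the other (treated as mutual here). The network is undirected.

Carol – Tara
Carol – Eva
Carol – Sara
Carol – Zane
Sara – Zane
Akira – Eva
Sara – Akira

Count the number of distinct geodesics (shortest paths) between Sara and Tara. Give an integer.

1

The shortest distance is 2, and the only length-2 path is Sara–Carol–Tara. So there is exactly 1 shortest path.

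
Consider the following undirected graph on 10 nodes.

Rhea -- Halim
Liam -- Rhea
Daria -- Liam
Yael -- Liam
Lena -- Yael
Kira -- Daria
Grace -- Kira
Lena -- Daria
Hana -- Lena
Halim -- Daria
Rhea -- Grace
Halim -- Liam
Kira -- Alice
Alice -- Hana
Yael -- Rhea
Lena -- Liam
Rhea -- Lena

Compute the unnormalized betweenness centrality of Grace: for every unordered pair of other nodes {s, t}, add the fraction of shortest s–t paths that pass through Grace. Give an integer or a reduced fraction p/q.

Pairs whose geodesics pass through Grace — Kira–Yael: 1/3; Kira–Rhea: 1; Alice–Rhea: 1/2.
All other pairs contribute 0.
Summing the contributions gives betweenness(Grace) = 11/6.

11/6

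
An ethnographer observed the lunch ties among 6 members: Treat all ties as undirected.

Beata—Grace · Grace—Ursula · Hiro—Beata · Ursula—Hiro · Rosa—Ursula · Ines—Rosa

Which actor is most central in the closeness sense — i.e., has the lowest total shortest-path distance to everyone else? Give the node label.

Farness (sum of distances to all others) for each node — Beata:11, Grace:9, Hiro:9, Ines:13, Rosa:9, Ursula:7.
The smallest farness is 7, for Ursula, so Ursula has the highest closeness.

Ursula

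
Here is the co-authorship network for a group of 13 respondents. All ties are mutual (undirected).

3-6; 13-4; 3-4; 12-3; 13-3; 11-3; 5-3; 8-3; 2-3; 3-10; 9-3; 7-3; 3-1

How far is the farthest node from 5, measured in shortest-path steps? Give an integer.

Distances from 5: 1:2, 2:2, 3:1, 4:2, 6:2, 7:2, 8:2, 9:2, 10:2, 11:2, 12:2, 13:2.
The largest is 2 (to 7, 1, 11, 8, 2, 13, 4, 9, 10, 6, and 12), so the eccentricity of 5 is 2.

2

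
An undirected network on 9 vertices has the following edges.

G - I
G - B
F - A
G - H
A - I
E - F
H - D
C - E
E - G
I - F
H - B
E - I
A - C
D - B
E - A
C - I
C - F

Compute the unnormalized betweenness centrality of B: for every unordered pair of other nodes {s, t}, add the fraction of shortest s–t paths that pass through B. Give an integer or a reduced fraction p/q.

Pairs whose geodesics pass through B — G–D: 1/2; D–A: 2/4; D–F: 2/4; D–I: 1/2; D–E: 1/2; D–C: 2/4.
All other pairs contribute 0.
Summing the contributions gives betweenness(B) = 3.

3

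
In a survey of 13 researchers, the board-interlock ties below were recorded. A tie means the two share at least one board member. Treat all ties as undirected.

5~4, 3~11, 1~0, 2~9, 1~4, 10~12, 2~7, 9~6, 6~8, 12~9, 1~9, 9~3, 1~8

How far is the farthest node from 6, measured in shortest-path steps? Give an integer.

Distances from 6: 0:3, 1:2, 2:2, 3:2, 4:3, 5:4, 7:3, 8:1, 9:1, 10:3, 11:3, 12:2.
The largest is 4 (to 5), so the eccentricity of 6 is 4.

4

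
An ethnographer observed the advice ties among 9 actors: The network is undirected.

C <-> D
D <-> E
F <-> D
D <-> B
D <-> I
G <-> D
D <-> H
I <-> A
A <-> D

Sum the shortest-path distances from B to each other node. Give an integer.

Distances from B: A:2, C:2, D:1, E:2, F:2, G:2, H:2, I:2.
Sum = 2 + 2 + 1 + 2 + 2 + 2 + 2 + 2 = 15.

15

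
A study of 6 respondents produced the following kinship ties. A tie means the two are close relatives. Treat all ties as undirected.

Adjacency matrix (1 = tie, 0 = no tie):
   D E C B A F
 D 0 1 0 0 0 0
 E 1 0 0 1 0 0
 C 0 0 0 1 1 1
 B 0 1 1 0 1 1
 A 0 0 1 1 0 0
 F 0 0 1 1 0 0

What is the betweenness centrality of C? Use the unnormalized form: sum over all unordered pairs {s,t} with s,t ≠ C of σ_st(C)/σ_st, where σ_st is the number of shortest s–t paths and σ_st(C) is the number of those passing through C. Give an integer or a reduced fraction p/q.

Pairs whose geodesics pass through C — A–F: 1/2.
All other pairs contribute 0.
Summing the contributions gives betweenness(C) = 1/2.

1/2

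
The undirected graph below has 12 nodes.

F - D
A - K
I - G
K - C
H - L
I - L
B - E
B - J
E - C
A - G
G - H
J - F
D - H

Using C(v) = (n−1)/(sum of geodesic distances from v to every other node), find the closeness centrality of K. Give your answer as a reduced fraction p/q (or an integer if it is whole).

Distances from K: A:1, B:3, C:1, D:4, E:2, F:5, G:2, H:3, I:3, J:4, L:4. Sum = 32.
n = 12, so closeness = 11/32.

11/32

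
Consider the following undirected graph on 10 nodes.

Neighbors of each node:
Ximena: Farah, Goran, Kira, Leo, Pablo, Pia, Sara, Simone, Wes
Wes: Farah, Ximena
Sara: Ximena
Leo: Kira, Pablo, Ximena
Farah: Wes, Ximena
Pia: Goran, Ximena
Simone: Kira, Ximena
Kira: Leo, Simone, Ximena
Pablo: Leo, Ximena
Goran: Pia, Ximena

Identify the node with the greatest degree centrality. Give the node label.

Degrees — Farah:2, Goran:2, Kira:3, Leo:3, Pablo:2, Pia:2, Sara:1, Simone:2, Wes:2, Ximena:9.
The maximum is 9, attained only by Ximena.

Ximena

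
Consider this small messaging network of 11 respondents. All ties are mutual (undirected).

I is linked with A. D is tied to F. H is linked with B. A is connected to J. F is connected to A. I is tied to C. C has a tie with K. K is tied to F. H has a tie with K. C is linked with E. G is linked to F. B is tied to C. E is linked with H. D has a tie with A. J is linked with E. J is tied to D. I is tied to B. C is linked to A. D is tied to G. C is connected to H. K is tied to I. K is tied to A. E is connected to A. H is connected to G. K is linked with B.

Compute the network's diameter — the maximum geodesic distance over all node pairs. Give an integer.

3

Eccentricity of each node (its greatest distance to any other): A:2, B:3, C:2, D:3, E:2, F:2, G:3, H:2, I:3, J:3, K:2.
The maximum eccentricity is 3, realized for instance by the pair B–J via B – C – E – J. So the diameter is 3.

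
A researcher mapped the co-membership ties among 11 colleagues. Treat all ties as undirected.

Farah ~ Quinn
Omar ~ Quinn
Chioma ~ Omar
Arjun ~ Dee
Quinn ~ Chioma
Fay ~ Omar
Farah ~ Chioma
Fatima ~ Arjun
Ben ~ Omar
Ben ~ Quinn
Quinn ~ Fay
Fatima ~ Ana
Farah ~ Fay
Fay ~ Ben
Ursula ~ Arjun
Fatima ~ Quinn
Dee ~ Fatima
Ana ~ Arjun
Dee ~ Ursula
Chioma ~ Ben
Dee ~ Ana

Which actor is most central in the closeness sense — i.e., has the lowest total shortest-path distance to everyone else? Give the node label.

Farness (sum of distances to all others) for each node — Ana:22, Arjun:21, Ben:21, Chioma:21, Dee:21, Farah:22, Fatima:16, Fay:21, Omar:21, Quinn:15, Ursula:29.
The smallest farness is 15, for Quinn, so Quinn has the highest closeness.

Quinn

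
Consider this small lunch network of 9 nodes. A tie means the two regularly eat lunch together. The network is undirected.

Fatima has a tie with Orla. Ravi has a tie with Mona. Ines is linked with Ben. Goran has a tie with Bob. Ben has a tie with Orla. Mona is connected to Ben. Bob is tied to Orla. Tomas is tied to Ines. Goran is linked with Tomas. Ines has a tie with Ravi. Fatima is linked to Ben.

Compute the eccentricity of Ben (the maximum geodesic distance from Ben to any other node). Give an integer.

Distances from Ben: Bob:2, Fatima:1, Goran:3, Ines:1, Mona:1, Orla:1, Ravi:2, Tomas:2.
The largest is 3 (to Goran), so the eccentricity of Ben is 3.

3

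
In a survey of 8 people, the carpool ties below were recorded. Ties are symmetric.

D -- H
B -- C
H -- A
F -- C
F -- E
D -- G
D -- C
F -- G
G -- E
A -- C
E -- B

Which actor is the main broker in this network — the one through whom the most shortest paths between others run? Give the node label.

Unnormalized betweenness of each node: A:4/3, B:1, C:47/6, D:29/6, E:3/2, F:11/6, G:17/6, H:5/6.
C has the largest value, 47/6, making it the main broker — the node through which the most shortest paths run.

C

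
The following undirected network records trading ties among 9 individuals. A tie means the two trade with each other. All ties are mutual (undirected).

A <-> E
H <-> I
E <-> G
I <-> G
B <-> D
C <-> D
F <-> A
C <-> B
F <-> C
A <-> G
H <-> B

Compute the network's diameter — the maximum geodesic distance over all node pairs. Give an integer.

Eccentricity of each node (its greatest distance to any other): A:3, B:4, C:3, D:4, E:4, F:3, G:4, H:3, I:3.
The maximum eccentricity is 4, realized for instance by the pair B–E via B – C – F – A – E. So the diameter is 4.

4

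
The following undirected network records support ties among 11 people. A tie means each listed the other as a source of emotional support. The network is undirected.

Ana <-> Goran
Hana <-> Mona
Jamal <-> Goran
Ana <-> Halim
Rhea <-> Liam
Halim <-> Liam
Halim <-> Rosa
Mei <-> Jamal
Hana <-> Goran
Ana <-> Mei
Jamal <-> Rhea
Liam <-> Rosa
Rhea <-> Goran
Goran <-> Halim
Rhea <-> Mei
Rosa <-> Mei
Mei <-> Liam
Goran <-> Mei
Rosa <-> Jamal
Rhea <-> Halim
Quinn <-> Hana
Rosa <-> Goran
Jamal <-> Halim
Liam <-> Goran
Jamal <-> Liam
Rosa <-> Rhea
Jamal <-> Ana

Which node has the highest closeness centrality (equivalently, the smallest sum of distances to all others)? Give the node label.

Farness (sum of distances to all others) for each node — Ana:18, Goran:12, Halim:16, Hana:17, Jamal:15, Liam:16, Mei:16, Mona:26, Quinn:26, Rhea:16, Rosa:16.
The smallest farness is 12, for Goran, so Goran has the highest closeness.

Goran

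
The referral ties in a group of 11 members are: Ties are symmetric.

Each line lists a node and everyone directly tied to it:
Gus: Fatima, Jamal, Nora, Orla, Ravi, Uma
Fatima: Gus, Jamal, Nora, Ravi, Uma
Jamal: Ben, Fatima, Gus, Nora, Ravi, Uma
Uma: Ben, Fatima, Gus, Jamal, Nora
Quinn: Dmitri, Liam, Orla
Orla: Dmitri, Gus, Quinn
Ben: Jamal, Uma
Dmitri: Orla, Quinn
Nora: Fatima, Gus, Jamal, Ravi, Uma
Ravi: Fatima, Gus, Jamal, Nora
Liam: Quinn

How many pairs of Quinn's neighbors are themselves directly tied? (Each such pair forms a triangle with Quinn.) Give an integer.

Quinn's neighbors: Dmitri, Liam, and Orla.
Neighbor pairs that are themselves tied: Quinn–Dmitri–Orla. Each forms one triangle with Quinn, for 1 in total.

1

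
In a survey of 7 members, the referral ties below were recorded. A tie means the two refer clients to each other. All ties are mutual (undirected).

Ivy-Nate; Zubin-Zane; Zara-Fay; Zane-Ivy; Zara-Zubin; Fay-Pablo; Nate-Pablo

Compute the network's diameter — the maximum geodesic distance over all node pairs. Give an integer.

Eccentricity of each node (its greatest distance to any other): Fay:3, Ivy:3, Nate:3, Pablo:3, Zane:3, Zara:3, Zubin:3.
The maximum eccentricity is 3, realized for instance by the pair Pablo–Zubin via Pablo – Fay – Zara – Zubin. So the diameter is 3.

3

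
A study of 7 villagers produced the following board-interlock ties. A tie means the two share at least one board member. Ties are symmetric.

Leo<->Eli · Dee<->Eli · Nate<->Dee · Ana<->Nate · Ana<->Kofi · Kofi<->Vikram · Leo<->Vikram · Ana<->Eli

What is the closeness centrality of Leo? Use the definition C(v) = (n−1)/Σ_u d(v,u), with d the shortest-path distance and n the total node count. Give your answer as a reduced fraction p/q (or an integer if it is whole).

Distances from Leo: Ana:2, Dee:2, Eli:1, Kofi:2, Nate:3, Vikram:1. Sum = 11.
n = 7, so closeness = 6/11.

6/11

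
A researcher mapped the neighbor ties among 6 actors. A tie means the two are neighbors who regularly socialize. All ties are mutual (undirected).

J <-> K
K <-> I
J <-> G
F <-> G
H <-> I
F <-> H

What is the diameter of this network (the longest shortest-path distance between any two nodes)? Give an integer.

Eccentricity of each node (its greatest distance to any other): F:3, G:3, H:3, I:3, J:3, K:3.
The maximum eccentricity is 3, realized for instance by the pair H–J via H – F – G – J. So the diameter is 3.

3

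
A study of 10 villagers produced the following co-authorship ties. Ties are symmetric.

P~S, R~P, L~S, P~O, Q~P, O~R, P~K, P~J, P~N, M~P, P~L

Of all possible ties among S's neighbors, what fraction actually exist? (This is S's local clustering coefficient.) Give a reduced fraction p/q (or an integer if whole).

1

S's neighbors: L and P (k = 2).
Possible neighbor pairs: C(2,2) = 1. Edges among them: L–P → e = 1.
Clustering(S) = 1/1.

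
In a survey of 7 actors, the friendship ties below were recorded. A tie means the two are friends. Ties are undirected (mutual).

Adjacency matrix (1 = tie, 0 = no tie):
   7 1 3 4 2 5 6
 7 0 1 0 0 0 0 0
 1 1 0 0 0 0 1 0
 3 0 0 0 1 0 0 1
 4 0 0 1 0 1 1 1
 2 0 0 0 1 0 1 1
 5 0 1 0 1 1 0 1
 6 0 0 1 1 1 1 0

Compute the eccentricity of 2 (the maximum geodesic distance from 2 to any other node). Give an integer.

3

Distances from 2: 1:2, 3:2, 4:1, 5:1, 6:1, 7:3.
The largest is 3 (to 7), so the eccentricity of 2 is 3.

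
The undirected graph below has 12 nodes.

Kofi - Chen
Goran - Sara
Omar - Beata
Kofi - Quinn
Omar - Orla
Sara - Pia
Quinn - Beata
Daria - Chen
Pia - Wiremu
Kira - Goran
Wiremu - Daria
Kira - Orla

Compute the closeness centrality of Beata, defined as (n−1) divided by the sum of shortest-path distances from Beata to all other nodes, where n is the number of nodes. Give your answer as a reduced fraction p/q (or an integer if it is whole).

Distances from Beata: Chen:3, Daria:4, Goran:4, Kira:3, Kofi:2, Omar:1, Orla:2, Pia:6, Quinn:1, Sara:5, Wiremu:5. Sum = 36.
n = 12, so closeness = 11/36.

11/36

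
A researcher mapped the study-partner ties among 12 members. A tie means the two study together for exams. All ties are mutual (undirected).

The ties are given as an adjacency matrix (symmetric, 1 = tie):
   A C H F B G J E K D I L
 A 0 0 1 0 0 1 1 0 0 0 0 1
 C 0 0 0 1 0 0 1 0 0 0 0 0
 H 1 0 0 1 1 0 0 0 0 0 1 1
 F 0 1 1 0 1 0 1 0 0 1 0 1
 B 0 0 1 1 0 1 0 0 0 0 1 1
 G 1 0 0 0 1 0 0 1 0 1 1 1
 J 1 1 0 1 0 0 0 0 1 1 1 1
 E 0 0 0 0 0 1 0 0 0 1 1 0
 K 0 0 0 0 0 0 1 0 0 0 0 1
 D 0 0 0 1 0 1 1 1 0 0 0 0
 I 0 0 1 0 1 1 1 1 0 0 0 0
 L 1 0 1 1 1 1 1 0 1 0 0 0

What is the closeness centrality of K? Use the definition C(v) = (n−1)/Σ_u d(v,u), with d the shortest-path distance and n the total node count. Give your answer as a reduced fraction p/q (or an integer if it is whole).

Distances from K: A:2, B:2, C:2, D:2, E:3, F:2, G:2, H:2, I:2, J:1, L:1. Sum = 21.
n = 12, so closeness = 11/21.

11/21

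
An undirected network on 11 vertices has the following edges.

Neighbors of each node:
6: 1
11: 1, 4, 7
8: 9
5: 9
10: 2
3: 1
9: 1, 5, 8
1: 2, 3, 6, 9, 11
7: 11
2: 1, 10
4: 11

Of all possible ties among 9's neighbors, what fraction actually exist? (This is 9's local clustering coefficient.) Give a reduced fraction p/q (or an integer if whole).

9's neighbors: 1, 5, and 8 (k = 3).
Possible neighbor pairs: C(3,2) = 3. Edges among them: none → e = 0.
Clustering(9) = 0/3 = 0.

0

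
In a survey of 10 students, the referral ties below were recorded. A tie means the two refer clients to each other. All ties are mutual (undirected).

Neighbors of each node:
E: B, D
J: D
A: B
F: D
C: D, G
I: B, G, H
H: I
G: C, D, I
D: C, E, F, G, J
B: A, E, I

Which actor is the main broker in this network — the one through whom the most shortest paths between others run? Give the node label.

D

Unnormalized betweenness of each node: A:0, B:10, C:0, D:18, E:7, F:0, G:9, H:0, I:11, J:0.
D has the largest value, 18, making it the main broker — the node through which the most shortest paths run.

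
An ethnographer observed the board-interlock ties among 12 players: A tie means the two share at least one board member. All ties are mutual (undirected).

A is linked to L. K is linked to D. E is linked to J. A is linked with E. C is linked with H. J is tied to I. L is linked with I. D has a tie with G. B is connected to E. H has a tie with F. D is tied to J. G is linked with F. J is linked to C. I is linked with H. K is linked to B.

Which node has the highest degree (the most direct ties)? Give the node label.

Degrees — A:2, B:2, C:2, D:3, E:3, F:2, G:2, H:3, I:3, J:4, K:2, L:2.
The maximum is 4, attained only by J.

J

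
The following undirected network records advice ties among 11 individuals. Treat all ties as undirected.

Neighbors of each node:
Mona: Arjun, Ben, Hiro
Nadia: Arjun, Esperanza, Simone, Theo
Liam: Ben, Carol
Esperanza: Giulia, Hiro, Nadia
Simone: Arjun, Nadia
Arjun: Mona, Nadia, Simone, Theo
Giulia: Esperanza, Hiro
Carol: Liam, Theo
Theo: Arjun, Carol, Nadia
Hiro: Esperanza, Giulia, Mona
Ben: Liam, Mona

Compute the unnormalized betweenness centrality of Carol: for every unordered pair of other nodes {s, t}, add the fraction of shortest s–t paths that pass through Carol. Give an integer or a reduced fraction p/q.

25/6

Pairs whose geodesics pass through Carol — Esperanza–Liam: 1/2; Nadia–Liam: 1; Simone–Liam: 2/3; Arjun–Liam: 1/2; Theo–Liam: 1; Theo–Ben: 1/2.
All other pairs contribute 0.
Summing the contributions gives betweenness(Carol) = 25/6.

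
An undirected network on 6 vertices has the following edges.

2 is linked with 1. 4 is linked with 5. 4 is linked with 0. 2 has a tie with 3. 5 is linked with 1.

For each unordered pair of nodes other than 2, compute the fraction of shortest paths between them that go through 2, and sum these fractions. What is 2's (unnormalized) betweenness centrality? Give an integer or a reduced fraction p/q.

Pairs whose geodesics pass through 2 — 0–3: 1; 5–3: 1; 4–3: 1; 1–3: 1.
All other pairs contribute 0.
Summing the contributions gives betweenness(2) = 4.

4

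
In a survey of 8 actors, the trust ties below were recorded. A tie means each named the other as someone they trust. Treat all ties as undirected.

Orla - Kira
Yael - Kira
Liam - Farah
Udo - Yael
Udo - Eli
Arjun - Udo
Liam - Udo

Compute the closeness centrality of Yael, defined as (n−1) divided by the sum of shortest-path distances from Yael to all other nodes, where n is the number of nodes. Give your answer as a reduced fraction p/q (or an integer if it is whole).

Distances from Yael: Arjun:2, Eli:2, Farah:3, Kira:1, Liam:2, Orla:2, Udo:1. Sum = 13.
n = 8, so closeness = 7/13.

7/13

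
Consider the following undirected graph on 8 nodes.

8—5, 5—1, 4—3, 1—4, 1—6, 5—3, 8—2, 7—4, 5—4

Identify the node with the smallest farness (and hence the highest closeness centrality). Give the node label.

Farness (sum of distances to all others) for each node — 1:12, 2:20, 3:14, 4:11, 5:10, 6:18, 7:17, 8:14.
The smallest farness is 10, for 5, so 5 has the highest closeness.

5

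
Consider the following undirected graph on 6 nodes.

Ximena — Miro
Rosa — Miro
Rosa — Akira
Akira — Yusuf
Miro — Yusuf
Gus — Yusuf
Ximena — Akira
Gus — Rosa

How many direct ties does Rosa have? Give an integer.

3

Rosa is directly tied to Akira, Gus, and Miro. That is 3 neighbors, so the degree of Rosa is 3.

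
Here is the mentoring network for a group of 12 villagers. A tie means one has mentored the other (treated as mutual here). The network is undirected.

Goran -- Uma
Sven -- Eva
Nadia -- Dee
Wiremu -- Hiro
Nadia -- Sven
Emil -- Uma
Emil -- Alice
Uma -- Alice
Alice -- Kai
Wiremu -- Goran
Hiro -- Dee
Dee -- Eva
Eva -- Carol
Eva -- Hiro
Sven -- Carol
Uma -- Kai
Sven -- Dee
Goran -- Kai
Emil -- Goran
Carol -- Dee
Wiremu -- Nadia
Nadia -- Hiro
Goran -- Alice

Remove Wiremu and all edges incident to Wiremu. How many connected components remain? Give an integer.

2

Without Wiremu, the remaining ties split the others into: {Alice, Emil, Goran, Kai, Uma}; {Carol, Dee, Eva, Hiro, Nadia, Sven}.
That's 2 separate components.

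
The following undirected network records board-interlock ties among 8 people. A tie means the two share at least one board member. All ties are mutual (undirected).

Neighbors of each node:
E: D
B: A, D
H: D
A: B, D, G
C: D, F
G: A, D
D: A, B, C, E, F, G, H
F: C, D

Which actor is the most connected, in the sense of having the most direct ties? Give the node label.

D

Degrees — A:3, B:2, C:2, D:7, E:1, F:2, G:2, H:1.
The maximum is 7, attained only by D.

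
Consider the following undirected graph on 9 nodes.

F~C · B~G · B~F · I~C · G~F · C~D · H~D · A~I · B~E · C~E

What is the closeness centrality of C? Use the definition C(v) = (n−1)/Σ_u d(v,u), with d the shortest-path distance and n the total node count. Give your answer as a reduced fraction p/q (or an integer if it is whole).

Distances from C: A:2, B:2, D:1, E:1, F:1, G:2, H:2, I:1. Sum = 12.
n = 9, so closeness = 8/12 = 2/3.

2/3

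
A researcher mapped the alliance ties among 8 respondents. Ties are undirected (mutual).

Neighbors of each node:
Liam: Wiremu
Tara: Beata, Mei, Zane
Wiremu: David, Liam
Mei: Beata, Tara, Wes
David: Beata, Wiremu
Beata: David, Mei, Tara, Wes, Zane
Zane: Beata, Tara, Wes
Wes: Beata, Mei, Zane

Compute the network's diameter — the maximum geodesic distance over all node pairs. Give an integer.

4

Eccentricity of each node (its greatest distance to any other): Beata:3, David:2, Liam:4, Mei:4, Tara:4, Wes:4, Wiremu:3, Zane:4.
The maximum eccentricity is 4, realized for instance by the pair Zane–Liam via Zane – Beata – David – Wiremu – Liam. So the diameter is 4.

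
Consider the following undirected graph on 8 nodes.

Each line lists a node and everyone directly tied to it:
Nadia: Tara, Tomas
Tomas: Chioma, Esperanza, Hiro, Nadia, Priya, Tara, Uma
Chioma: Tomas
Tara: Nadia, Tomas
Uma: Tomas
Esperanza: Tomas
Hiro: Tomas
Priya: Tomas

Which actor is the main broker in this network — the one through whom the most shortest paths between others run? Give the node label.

Tomas

Unnormalized betweenness of each node: Chioma:0, Esperanza:0, Hiro:0, Nadia:0, Priya:0, Tara:0, Tomas:20, Uma:0.
Tomas has the largest value, 20, making it the main broker — the node through which the most shortest paths run.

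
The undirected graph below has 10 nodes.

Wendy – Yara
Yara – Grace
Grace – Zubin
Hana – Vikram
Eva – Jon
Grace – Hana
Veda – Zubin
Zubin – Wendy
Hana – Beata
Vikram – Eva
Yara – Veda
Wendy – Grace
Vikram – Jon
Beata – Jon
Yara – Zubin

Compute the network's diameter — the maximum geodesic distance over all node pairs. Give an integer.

Eccentricity of each node (its greatest distance to any other): Beata:4, Eva:5, Grace:3, Hana:3, Jon:5, Veda:5, Vikram:4, Wendy:4, Yara:4, Zubin:4.
The maximum eccentricity is 5, realized for instance by the pair Jon–Veda via Jon – Beata – Hana – Grace – Zubin – Veda. So the diameter is 5.

5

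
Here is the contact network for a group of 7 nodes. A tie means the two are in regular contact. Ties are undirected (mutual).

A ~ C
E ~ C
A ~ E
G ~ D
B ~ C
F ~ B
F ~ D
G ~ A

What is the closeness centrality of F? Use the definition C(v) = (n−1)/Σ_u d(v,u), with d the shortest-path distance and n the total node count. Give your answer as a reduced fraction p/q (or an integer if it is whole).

1/2

Distances from F: A:3, B:1, C:2, D:1, E:3, G:2. Sum = 12.
n = 7, so closeness = 6/12 = 1/2.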